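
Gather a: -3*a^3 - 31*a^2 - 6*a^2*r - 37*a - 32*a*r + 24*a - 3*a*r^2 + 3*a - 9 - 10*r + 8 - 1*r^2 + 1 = -3*a^3 + a^2*(-6*r - 31) + a*(-3*r^2 - 32*r - 10) - r^2 - 10*r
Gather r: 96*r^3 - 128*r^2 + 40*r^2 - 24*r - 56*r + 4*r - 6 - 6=96*r^3 - 88*r^2 - 76*r - 12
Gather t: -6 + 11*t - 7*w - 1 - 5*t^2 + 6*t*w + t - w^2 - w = -5*t^2 + t*(6*w + 12) - w^2 - 8*w - 7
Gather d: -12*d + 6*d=-6*d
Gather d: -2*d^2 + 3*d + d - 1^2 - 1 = -2*d^2 + 4*d - 2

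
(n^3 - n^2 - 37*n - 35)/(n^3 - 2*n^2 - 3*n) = (n^2 - 2*n - 35)/(n*(n - 3))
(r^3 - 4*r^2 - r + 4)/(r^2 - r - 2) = (r^2 - 5*r + 4)/(r - 2)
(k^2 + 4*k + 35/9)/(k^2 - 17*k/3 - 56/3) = (k + 5/3)/(k - 8)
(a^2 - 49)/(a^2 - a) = (a^2 - 49)/(a*(a - 1))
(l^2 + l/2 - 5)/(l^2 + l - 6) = (l + 5/2)/(l + 3)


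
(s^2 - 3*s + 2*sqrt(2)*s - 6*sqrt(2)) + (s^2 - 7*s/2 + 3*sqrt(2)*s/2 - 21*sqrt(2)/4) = 2*s^2 - 13*s/2 + 7*sqrt(2)*s/2 - 45*sqrt(2)/4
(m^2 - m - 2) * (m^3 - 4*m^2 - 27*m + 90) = m^5 - 5*m^4 - 25*m^3 + 125*m^2 - 36*m - 180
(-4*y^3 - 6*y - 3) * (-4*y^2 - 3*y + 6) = 16*y^5 + 12*y^4 + 30*y^2 - 27*y - 18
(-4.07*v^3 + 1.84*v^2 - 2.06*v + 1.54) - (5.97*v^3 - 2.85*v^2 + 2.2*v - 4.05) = -10.04*v^3 + 4.69*v^2 - 4.26*v + 5.59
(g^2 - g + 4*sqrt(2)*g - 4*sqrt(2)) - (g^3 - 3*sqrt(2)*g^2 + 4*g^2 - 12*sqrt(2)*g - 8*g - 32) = -g^3 - 3*g^2 + 3*sqrt(2)*g^2 + 7*g + 16*sqrt(2)*g - 4*sqrt(2) + 32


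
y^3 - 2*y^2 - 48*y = y*(y - 8)*(y + 6)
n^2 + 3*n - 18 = (n - 3)*(n + 6)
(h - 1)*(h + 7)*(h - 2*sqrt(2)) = h^3 - 2*sqrt(2)*h^2 + 6*h^2 - 12*sqrt(2)*h - 7*h + 14*sqrt(2)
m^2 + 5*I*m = m*(m + 5*I)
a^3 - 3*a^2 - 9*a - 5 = (a - 5)*(a + 1)^2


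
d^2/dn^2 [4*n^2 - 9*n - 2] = 8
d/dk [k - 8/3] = 1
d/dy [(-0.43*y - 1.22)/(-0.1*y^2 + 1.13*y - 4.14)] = (-0.043*y^2 - 0.244*y + 3.1588)/(0.01*y^4 - 0.226*y^3 + 2.1049*y^2 - 9.3564*y + 17.1396)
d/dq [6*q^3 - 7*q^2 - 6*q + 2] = 18*q^2 - 14*q - 6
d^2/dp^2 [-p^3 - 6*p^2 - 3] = -6*p - 12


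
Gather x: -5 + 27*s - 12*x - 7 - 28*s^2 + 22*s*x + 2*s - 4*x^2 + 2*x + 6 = -28*s^2 + 29*s - 4*x^2 + x*(22*s - 10) - 6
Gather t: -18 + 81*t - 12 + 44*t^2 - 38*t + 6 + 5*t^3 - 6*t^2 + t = 5*t^3 + 38*t^2 + 44*t - 24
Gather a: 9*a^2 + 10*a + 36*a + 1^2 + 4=9*a^2 + 46*a + 5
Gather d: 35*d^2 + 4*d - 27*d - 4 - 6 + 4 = 35*d^2 - 23*d - 6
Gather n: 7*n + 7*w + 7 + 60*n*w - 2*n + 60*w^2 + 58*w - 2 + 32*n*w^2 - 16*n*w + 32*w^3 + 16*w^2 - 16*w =n*(32*w^2 + 44*w + 5) + 32*w^3 + 76*w^2 + 49*w + 5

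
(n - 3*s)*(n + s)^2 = n^3 - n^2*s - 5*n*s^2 - 3*s^3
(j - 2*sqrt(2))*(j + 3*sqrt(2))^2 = j^3 + 4*sqrt(2)*j^2 - 6*j - 36*sqrt(2)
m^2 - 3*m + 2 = (m - 2)*(m - 1)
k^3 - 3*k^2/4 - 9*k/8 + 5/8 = (k - 5/4)*(k - 1/2)*(k + 1)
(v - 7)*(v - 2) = v^2 - 9*v + 14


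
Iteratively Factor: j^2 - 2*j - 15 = (j - 5)*(j + 3)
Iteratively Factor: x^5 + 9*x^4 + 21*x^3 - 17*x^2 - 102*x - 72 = (x + 1)*(x^4 + 8*x^3 + 13*x^2 - 30*x - 72) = (x + 1)*(x + 3)*(x^3 + 5*x^2 - 2*x - 24) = (x + 1)*(x + 3)^2*(x^2 + 2*x - 8) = (x + 1)*(x + 3)^2*(x + 4)*(x - 2)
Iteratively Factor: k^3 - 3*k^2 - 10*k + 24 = (k - 4)*(k^2 + k - 6) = (k - 4)*(k + 3)*(k - 2)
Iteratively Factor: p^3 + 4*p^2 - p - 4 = (p - 1)*(p^2 + 5*p + 4) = (p - 1)*(p + 4)*(p + 1)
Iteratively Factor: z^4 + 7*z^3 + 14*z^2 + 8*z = (z)*(z^3 + 7*z^2 + 14*z + 8) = z*(z + 2)*(z^2 + 5*z + 4) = z*(z + 2)*(z + 4)*(z + 1)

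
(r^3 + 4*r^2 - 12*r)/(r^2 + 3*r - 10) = r*(r + 6)/(r + 5)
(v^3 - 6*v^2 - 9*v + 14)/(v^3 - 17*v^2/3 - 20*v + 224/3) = 3*(v^2 + v - 2)/(3*v^2 + 4*v - 32)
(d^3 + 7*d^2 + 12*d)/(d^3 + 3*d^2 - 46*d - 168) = d*(d + 3)/(d^2 - d - 42)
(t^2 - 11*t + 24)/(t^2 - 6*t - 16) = (t - 3)/(t + 2)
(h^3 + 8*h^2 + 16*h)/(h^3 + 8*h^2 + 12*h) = (h^2 + 8*h + 16)/(h^2 + 8*h + 12)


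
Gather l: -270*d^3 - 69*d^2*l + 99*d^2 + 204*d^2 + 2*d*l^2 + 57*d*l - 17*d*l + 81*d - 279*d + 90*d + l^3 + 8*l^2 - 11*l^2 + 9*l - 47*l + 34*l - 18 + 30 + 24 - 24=-270*d^3 + 303*d^2 - 108*d + l^3 + l^2*(2*d - 3) + l*(-69*d^2 + 40*d - 4) + 12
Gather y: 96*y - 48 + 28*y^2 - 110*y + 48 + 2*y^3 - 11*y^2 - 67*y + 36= 2*y^3 + 17*y^2 - 81*y + 36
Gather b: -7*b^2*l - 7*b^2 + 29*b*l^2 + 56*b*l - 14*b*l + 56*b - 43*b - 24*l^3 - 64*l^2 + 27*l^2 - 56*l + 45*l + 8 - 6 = b^2*(-7*l - 7) + b*(29*l^2 + 42*l + 13) - 24*l^3 - 37*l^2 - 11*l + 2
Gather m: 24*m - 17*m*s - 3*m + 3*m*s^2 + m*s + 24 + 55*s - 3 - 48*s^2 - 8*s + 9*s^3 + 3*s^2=m*(3*s^2 - 16*s + 21) + 9*s^3 - 45*s^2 + 47*s + 21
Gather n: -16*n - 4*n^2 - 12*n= -4*n^2 - 28*n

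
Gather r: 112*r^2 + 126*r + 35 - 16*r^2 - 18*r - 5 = 96*r^2 + 108*r + 30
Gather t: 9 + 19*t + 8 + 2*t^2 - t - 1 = 2*t^2 + 18*t + 16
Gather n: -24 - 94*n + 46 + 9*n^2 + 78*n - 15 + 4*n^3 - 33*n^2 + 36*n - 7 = 4*n^3 - 24*n^2 + 20*n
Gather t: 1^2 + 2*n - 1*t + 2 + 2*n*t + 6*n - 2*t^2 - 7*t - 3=8*n - 2*t^2 + t*(2*n - 8)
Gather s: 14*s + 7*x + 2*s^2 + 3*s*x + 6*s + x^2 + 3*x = 2*s^2 + s*(3*x + 20) + x^2 + 10*x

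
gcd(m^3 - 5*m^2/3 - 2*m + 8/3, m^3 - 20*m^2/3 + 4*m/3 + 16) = m^2 - 2*m/3 - 8/3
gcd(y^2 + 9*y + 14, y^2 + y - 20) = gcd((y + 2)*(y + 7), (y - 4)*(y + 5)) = 1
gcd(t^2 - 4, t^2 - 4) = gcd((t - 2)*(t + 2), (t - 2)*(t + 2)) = t^2 - 4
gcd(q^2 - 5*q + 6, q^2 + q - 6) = q - 2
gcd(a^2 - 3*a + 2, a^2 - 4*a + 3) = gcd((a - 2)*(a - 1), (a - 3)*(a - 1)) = a - 1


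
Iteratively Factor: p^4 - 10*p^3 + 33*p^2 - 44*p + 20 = (p - 2)*(p^3 - 8*p^2 + 17*p - 10) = (p - 5)*(p - 2)*(p^2 - 3*p + 2) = (p - 5)*(p - 2)*(p - 1)*(p - 2)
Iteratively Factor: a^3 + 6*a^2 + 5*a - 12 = (a + 4)*(a^2 + 2*a - 3) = (a + 3)*(a + 4)*(a - 1)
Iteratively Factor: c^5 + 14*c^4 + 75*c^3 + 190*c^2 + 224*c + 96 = (c + 4)*(c^4 + 10*c^3 + 35*c^2 + 50*c + 24) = (c + 2)*(c + 4)*(c^3 + 8*c^2 + 19*c + 12) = (c + 2)*(c + 4)^2*(c^2 + 4*c + 3) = (c + 2)*(c + 3)*(c + 4)^2*(c + 1)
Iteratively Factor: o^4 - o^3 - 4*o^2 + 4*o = (o - 2)*(o^3 + o^2 - 2*o) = (o - 2)*(o + 2)*(o^2 - o) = o*(o - 2)*(o + 2)*(o - 1)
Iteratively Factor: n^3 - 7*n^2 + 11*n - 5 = (n - 1)*(n^2 - 6*n + 5) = (n - 1)^2*(n - 5)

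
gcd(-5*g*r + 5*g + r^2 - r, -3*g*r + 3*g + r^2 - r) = r - 1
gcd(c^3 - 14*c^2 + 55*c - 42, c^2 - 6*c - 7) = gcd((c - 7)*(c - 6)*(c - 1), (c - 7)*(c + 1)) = c - 7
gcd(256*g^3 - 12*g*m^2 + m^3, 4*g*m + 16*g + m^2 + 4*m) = 4*g + m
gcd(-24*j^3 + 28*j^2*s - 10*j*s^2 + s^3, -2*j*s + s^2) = -2*j + s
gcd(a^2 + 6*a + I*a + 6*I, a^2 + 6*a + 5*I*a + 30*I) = a + 6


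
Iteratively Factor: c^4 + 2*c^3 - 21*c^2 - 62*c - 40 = (c + 1)*(c^3 + c^2 - 22*c - 40) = (c - 5)*(c + 1)*(c^2 + 6*c + 8) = (c - 5)*(c + 1)*(c + 4)*(c + 2)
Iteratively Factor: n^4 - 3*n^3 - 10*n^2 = (n + 2)*(n^3 - 5*n^2) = n*(n + 2)*(n^2 - 5*n) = n^2*(n + 2)*(n - 5)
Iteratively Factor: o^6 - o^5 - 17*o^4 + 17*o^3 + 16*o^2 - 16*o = (o + 1)*(o^5 - 2*o^4 - 15*o^3 + 32*o^2 - 16*o) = (o - 4)*(o + 1)*(o^4 + 2*o^3 - 7*o^2 + 4*o) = (o - 4)*(o - 1)*(o + 1)*(o^3 + 3*o^2 - 4*o) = (o - 4)*(o - 1)*(o + 1)*(o + 4)*(o^2 - o) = (o - 4)*(o - 1)^2*(o + 1)*(o + 4)*(o)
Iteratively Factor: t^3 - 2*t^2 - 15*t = (t + 3)*(t^2 - 5*t) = (t - 5)*(t + 3)*(t)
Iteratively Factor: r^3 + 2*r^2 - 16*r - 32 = (r - 4)*(r^2 + 6*r + 8) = (r - 4)*(r + 4)*(r + 2)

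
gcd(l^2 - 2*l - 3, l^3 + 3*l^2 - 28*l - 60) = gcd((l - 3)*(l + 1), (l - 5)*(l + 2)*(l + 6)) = 1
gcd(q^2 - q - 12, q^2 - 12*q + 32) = q - 4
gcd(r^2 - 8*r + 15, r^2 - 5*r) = r - 5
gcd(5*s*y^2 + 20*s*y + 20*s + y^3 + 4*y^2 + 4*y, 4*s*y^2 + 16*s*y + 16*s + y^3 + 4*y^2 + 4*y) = y^2 + 4*y + 4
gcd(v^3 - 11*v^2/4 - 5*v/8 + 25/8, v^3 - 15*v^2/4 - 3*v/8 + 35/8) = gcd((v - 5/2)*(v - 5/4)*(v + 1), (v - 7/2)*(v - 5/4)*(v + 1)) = v^2 - v/4 - 5/4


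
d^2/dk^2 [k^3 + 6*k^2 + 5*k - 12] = 6*k + 12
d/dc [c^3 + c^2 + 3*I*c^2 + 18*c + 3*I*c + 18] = 3*c^2 + c*(2 + 6*I) + 18 + 3*I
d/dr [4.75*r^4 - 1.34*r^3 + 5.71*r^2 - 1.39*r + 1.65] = 19.0*r^3 - 4.02*r^2 + 11.42*r - 1.39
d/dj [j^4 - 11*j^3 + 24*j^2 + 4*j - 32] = 4*j^3 - 33*j^2 + 48*j + 4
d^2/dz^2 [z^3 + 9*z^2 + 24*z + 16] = 6*z + 18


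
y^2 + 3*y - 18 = (y - 3)*(y + 6)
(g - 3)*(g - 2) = g^2 - 5*g + 6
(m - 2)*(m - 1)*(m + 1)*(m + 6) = m^4 + 4*m^3 - 13*m^2 - 4*m + 12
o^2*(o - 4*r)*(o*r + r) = o^4*r - 4*o^3*r^2 + o^3*r - 4*o^2*r^2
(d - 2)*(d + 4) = d^2 + 2*d - 8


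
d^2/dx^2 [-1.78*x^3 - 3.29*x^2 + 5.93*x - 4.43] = -10.68*x - 6.58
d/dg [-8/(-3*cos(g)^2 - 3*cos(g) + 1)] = 24*(2*cos(g) + 1)*sin(g)/(3*cos(g)^2 + 3*cos(g) - 1)^2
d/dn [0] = 0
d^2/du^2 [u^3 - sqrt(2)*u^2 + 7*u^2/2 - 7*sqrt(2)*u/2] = 6*u - 2*sqrt(2) + 7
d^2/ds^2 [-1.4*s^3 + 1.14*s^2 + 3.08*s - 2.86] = 2.28 - 8.4*s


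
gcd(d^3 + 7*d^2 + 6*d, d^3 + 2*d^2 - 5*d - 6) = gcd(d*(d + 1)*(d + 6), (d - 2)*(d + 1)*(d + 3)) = d + 1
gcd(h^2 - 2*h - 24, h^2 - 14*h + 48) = h - 6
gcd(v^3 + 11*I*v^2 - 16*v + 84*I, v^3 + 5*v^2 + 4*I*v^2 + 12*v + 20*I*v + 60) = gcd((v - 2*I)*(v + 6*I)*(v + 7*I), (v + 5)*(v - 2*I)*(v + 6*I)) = v^2 + 4*I*v + 12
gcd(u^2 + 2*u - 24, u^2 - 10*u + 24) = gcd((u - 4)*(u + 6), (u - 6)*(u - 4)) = u - 4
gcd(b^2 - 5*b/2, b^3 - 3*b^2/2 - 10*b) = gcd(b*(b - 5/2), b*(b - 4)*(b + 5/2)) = b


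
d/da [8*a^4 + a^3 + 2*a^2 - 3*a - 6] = 32*a^3 + 3*a^2 + 4*a - 3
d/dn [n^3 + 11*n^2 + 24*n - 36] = 3*n^2 + 22*n + 24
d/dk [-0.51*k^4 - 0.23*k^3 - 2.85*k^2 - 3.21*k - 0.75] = -2.04*k^3 - 0.69*k^2 - 5.7*k - 3.21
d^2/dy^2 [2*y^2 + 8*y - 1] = 4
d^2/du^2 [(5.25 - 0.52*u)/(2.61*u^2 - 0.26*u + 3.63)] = (-(0.52*u - 5.25)*(5.22*u - 0.26)*(10.44*u - 0.52) + (8.1432*u - 27.6754)*(2.61*u^2 - 0.26*u + 3.63))/(2.61*u^2 - 0.26*u + 3.63)^3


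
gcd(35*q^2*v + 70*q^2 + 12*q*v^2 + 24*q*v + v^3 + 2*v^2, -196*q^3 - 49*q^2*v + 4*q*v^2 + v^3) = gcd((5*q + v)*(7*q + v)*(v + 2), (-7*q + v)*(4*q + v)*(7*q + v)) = 7*q + v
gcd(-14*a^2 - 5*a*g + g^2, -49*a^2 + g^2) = 7*a - g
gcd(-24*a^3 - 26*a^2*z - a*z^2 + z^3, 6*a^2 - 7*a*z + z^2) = -6*a + z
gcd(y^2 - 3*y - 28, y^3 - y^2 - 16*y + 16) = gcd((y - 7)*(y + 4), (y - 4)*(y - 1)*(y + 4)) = y + 4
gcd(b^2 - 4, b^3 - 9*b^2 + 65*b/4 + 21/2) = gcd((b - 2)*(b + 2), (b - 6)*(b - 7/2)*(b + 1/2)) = 1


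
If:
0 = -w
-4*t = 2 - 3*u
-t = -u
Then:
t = -2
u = -2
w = 0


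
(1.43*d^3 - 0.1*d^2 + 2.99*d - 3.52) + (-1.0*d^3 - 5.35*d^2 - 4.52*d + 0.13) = 0.43*d^3 - 5.45*d^2 - 1.53*d - 3.39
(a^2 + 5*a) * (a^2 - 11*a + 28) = a^4 - 6*a^3 - 27*a^2 + 140*a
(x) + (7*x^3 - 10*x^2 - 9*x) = 7*x^3 - 10*x^2 - 8*x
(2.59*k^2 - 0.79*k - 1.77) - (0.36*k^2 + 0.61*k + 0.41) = 2.23*k^2 - 1.4*k - 2.18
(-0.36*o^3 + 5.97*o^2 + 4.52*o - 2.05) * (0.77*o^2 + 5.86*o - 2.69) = -0.2772*o^5 + 2.4873*o^4 + 39.433*o^3 + 8.8494*o^2 - 24.1718*o + 5.5145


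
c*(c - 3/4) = c^2 - 3*c/4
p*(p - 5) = p^2 - 5*p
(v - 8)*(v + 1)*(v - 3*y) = v^3 - 3*v^2*y - 7*v^2 + 21*v*y - 8*v + 24*y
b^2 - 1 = (b - 1)*(b + 1)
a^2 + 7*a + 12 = (a + 3)*(a + 4)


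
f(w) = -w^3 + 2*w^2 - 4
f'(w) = -3*w^2 + 4*w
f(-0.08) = -3.99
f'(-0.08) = -0.34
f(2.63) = -8.36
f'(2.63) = -10.23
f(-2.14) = 14.96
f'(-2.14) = -22.30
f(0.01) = -4.00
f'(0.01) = 0.04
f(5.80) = -131.83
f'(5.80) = -77.72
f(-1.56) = 4.66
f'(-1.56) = -13.54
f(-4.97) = 168.17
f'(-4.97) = -93.98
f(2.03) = -4.12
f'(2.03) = -4.24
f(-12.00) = 2012.00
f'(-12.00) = -480.00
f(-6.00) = 284.00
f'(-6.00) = -132.00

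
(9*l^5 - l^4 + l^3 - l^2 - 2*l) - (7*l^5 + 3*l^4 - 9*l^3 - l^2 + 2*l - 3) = 2*l^5 - 4*l^4 + 10*l^3 - 4*l + 3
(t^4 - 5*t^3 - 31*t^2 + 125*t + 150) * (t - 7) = t^5 - 12*t^4 + 4*t^3 + 342*t^2 - 725*t - 1050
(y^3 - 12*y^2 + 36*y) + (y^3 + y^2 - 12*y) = 2*y^3 - 11*y^2 + 24*y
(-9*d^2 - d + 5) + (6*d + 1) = -9*d^2 + 5*d + 6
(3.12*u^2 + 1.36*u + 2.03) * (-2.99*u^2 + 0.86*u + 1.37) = -9.3288*u^4 - 1.3832*u^3 - 0.625699999999999*u^2 + 3.609*u + 2.7811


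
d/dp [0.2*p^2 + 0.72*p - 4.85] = 0.4*p + 0.72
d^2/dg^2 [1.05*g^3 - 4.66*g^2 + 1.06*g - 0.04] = 6.3*g - 9.32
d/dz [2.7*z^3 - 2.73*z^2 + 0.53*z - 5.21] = 8.1*z^2 - 5.46*z + 0.53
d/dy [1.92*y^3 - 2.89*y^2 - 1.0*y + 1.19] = 5.76*y^2 - 5.78*y - 1.0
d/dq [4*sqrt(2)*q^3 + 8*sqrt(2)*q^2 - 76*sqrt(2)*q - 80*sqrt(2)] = sqrt(2)*(12*q^2 + 16*q - 76)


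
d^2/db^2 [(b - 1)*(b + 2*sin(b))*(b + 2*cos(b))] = -2*sqrt(2)*b^2*sin(b + pi/4) - 6*b*sin(b) - 8*b*sin(2*b) + 10*b*cos(b) + 6*b + 8*sin(b) + 8*sqrt(2)*sin(2*b + pi/4) - 2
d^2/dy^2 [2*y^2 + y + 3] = 4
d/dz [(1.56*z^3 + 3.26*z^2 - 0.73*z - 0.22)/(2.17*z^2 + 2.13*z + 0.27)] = (3.3852*z^4 + 6.6456*z^3 + 9.7915*z^2 + 2.7152*z + 0.2715)/(4.7089*z^4 + 9.2442*z^3 + 5.7087*z^2 + 1.1502*z + 0.0729)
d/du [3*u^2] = 6*u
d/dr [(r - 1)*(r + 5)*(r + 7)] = 3*r^2 + 22*r + 23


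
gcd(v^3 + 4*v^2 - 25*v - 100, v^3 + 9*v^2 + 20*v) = v^2 + 9*v + 20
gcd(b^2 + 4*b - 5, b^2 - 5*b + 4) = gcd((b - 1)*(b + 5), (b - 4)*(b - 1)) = b - 1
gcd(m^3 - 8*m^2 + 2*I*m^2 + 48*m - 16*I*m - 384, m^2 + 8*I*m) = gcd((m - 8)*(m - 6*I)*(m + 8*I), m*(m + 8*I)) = m + 8*I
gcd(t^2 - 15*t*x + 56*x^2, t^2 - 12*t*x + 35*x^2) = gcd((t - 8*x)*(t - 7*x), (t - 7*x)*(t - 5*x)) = -t + 7*x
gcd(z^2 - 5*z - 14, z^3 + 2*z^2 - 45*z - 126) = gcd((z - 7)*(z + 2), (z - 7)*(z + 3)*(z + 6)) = z - 7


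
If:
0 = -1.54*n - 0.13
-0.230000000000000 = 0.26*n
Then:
No Solution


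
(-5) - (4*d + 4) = -4*d - 9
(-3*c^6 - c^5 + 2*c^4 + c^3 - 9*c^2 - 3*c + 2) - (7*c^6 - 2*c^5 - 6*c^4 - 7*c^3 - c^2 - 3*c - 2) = -10*c^6 + c^5 + 8*c^4 + 8*c^3 - 8*c^2 + 4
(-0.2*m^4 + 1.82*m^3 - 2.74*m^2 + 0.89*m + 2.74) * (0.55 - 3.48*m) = 0.696*m^5 - 6.4436*m^4 + 10.5362*m^3 - 4.6042*m^2 - 9.0457*m + 1.507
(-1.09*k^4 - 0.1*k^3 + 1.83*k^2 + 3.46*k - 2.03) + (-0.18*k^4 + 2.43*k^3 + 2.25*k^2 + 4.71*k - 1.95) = -1.27*k^4 + 2.33*k^3 + 4.08*k^2 + 8.17*k - 3.98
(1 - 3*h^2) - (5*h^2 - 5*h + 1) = -8*h^2 + 5*h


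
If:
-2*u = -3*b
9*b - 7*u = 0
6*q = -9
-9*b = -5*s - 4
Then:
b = 0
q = -3/2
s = -4/5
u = 0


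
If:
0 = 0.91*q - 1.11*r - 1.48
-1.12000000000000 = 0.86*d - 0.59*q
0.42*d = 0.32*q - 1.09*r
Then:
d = 0.29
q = 2.32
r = 0.57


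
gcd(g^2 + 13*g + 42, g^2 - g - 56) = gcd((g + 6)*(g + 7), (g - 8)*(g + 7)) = g + 7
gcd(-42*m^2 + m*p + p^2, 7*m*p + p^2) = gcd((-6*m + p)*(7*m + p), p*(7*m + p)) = 7*m + p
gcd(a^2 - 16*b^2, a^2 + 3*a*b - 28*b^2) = a - 4*b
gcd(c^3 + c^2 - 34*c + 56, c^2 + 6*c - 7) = c + 7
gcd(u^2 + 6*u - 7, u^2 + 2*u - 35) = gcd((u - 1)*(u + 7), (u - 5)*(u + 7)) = u + 7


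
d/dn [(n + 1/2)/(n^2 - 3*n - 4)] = (n^2 - 3*n - (2*n - 3)*(2*n + 1)/2 - 4)/(-n^2 + 3*n + 4)^2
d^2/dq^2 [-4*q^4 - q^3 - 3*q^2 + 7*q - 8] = -48*q^2 - 6*q - 6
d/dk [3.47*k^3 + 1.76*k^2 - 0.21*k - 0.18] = 10.41*k^2 + 3.52*k - 0.21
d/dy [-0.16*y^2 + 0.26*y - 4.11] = 0.26 - 0.32*y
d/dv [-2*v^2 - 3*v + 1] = -4*v - 3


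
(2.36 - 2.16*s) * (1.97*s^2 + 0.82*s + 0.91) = -4.2552*s^3 + 2.878*s^2 - 0.0304000000000004*s + 2.1476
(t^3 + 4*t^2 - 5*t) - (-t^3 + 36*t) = 2*t^3 + 4*t^2 - 41*t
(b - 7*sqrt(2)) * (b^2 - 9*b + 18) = b^3 - 7*sqrt(2)*b^2 - 9*b^2 + 18*b + 63*sqrt(2)*b - 126*sqrt(2)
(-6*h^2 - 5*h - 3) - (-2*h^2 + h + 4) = -4*h^2 - 6*h - 7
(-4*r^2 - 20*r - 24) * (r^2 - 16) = -4*r^4 - 20*r^3 + 40*r^2 + 320*r + 384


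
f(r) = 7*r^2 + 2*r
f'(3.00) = 44.00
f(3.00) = 69.00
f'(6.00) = 86.00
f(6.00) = 264.00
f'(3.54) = 51.56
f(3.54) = 94.80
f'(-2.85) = -37.90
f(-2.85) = 51.16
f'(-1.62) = -20.68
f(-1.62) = 15.13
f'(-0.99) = -11.86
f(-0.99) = 4.88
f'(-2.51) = -33.14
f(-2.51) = 39.08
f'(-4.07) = -54.98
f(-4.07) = 107.81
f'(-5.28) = -71.92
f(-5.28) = 184.59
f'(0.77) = 12.78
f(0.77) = 5.69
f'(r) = 14*r + 2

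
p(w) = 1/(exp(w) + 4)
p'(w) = -exp(w)/(exp(w) + 4)^2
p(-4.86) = 0.25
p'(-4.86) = -0.00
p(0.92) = 0.15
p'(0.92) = -0.06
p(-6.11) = 0.25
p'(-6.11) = -0.00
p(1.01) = 0.15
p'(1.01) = -0.06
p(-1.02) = 0.23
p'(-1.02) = -0.02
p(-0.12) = 0.20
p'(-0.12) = -0.04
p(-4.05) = 0.25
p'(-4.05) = -0.00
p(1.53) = 0.12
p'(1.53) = -0.06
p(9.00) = 0.00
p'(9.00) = 0.00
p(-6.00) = 0.25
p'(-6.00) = 0.00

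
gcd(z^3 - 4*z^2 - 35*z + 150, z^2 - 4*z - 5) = z - 5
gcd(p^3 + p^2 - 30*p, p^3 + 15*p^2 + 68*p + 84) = p + 6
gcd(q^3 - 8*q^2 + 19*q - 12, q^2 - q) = q - 1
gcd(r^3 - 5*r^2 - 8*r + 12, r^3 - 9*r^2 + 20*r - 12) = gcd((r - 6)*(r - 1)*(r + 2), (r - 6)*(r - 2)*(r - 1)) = r^2 - 7*r + 6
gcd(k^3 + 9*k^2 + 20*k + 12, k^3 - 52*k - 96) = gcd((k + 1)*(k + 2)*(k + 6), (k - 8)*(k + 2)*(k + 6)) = k^2 + 8*k + 12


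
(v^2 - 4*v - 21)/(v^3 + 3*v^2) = (v - 7)/v^2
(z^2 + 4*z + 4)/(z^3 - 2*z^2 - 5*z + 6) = (z + 2)/(z^2 - 4*z + 3)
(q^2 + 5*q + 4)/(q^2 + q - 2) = (q^2 + 5*q + 4)/(q^2 + q - 2)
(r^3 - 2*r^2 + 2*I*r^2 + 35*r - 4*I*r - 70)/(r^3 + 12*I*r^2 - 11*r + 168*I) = (r^2 - r*(2 + 5*I) + 10*I)/(r^2 + 5*I*r + 24)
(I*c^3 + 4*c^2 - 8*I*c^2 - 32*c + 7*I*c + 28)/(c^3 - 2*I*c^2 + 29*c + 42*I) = (I*c^3 + c^2*(4 - 8*I) + c*(-32 + 7*I) + 28)/(c^3 - 2*I*c^2 + 29*c + 42*I)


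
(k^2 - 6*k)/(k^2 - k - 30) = k/(k + 5)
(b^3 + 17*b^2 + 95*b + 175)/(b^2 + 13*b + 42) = (b^2 + 10*b + 25)/(b + 6)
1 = 1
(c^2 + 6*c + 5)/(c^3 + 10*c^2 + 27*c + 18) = (c + 5)/(c^2 + 9*c + 18)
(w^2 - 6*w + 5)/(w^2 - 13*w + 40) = (w - 1)/(w - 8)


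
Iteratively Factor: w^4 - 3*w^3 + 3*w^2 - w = (w - 1)*(w^3 - 2*w^2 + w) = (w - 1)^2*(w^2 - w) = (w - 1)^3*(w)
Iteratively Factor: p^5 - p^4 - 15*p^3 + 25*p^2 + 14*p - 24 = (p + 1)*(p^4 - 2*p^3 - 13*p^2 + 38*p - 24) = (p + 1)*(p + 4)*(p^3 - 6*p^2 + 11*p - 6) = (p - 1)*(p + 1)*(p + 4)*(p^2 - 5*p + 6) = (p - 3)*(p - 1)*(p + 1)*(p + 4)*(p - 2)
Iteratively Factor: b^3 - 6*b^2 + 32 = (b - 4)*(b^2 - 2*b - 8) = (b - 4)^2*(b + 2)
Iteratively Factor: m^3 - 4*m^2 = (m)*(m^2 - 4*m) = m*(m - 4)*(m)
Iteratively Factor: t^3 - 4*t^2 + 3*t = (t - 1)*(t^2 - 3*t) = t*(t - 1)*(t - 3)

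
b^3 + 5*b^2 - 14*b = b*(b - 2)*(b + 7)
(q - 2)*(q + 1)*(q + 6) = q^3 + 5*q^2 - 8*q - 12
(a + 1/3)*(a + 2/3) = a^2 + a + 2/9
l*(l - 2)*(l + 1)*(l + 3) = l^4 + 2*l^3 - 5*l^2 - 6*l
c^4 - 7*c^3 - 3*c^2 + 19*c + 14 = (c - 7)*(c - 2)*(c + 1)^2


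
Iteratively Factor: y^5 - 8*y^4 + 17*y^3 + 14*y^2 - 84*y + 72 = (y + 2)*(y^4 - 10*y^3 + 37*y^2 - 60*y + 36) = (y - 3)*(y + 2)*(y^3 - 7*y^2 + 16*y - 12) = (y - 3)^2*(y + 2)*(y^2 - 4*y + 4) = (y - 3)^2*(y - 2)*(y + 2)*(y - 2)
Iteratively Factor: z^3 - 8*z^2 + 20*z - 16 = (z - 4)*(z^2 - 4*z + 4) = (z - 4)*(z - 2)*(z - 2)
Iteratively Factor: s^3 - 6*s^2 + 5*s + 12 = (s + 1)*(s^2 - 7*s + 12) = (s - 4)*(s + 1)*(s - 3)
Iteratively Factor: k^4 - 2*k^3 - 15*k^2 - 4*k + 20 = (k - 5)*(k^3 + 3*k^2 - 4) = (k - 5)*(k + 2)*(k^2 + k - 2) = (k - 5)*(k - 1)*(k + 2)*(k + 2)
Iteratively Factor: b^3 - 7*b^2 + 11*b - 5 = (b - 1)*(b^2 - 6*b + 5) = (b - 1)^2*(b - 5)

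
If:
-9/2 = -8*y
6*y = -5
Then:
No Solution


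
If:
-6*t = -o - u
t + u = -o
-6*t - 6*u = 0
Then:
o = 0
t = 0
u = 0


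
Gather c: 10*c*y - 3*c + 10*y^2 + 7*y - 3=c*(10*y - 3) + 10*y^2 + 7*y - 3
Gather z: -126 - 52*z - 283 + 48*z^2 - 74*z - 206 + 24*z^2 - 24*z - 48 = 72*z^2 - 150*z - 663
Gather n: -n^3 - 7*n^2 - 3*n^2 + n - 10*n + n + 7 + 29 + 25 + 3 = -n^3 - 10*n^2 - 8*n + 64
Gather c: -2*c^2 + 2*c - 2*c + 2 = 2 - 2*c^2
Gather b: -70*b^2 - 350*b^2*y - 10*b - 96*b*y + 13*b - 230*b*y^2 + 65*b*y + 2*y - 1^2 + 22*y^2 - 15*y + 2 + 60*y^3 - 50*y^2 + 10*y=b^2*(-350*y - 70) + b*(-230*y^2 - 31*y + 3) + 60*y^3 - 28*y^2 - 3*y + 1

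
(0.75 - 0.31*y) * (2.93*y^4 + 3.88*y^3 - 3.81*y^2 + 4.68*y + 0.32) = -0.9083*y^5 + 0.9947*y^4 + 4.0911*y^3 - 4.3083*y^2 + 3.4108*y + 0.24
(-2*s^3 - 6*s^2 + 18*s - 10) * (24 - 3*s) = 6*s^4 - 30*s^3 - 198*s^2 + 462*s - 240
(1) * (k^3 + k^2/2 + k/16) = k^3 + k^2/2 + k/16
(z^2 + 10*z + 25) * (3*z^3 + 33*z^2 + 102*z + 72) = 3*z^5 + 63*z^4 + 507*z^3 + 1917*z^2 + 3270*z + 1800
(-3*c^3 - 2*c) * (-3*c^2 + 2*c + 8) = 9*c^5 - 6*c^4 - 18*c^3 - 4*c^2 - 16*c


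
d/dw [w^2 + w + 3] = 2*w + 1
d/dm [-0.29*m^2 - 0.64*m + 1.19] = -0.58*m - 0.64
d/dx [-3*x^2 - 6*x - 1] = -6*x - 6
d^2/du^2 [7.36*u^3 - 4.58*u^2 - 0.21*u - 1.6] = 44.16*u - 9.16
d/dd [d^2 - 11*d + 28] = 2*d - 11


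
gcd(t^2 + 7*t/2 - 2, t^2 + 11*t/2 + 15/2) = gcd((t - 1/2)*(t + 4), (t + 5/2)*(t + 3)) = 1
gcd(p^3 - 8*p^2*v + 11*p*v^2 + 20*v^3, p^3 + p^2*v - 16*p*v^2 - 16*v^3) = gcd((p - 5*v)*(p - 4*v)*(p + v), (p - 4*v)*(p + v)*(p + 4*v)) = p^2 - 3*p*v - 4*v^2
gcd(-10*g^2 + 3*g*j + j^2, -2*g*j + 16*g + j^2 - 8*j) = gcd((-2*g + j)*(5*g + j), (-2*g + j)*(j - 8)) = 2*g - j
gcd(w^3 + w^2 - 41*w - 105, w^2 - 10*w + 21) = w - 7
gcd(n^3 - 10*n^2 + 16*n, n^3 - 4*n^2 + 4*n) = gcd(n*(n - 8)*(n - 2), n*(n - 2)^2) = n^2 - 2*n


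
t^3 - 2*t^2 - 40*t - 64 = (t - 8)*(t + 2)*(t + 4)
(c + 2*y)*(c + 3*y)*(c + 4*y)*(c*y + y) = c^4*y + 9*c^3*y^2 + c^3*y + 26*c^2*y^3 + 9*c^2*y^2 + 24*c*y^4 + 26*c*y^3 + 24*y^4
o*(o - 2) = o^2 - 2*o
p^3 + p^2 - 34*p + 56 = (p - 4)*(p - 2)*(p + 7)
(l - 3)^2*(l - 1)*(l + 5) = l^4 - 2*l^3 - 20*l^2 + 66*l - 45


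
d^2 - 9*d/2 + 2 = (d - 4)*(d - 1/2)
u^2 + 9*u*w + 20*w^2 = (u + 4*w)*(u + 5*w)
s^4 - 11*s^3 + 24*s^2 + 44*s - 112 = (s - 7)*(s - 4)*(s - 2)*(s + 2)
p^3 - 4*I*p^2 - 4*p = p*(p - 2*I)^2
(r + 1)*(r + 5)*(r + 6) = r^3 + 12*r^2 + 41*r + 30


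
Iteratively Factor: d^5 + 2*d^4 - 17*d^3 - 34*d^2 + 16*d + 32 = (d + 2)*(d^4 - 17*d^2 + 16) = (d - 4)*(d + 2)*(d^3 + 4*d^2 - d - 4) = (d - 4)*(d + 1)*(d + 2)*(d^2 + 3*d - 4) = (d - 4)*(d - 1)*(d + 1)*(d + 2)*(d + 4)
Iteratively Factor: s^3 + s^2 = (s)*(s^2 + s) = s*(s + 1)*(s)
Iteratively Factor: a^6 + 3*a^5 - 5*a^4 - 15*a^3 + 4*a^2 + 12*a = (a + 1)*(a^5 + 2*a^4 - 7*a^3 - 8*a^2 + 12*a) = (a - 2)*(a + 1)*(a^4 + 4*a^3 + a^2 - 6*a) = (a - 2)*(a + 1)*(a + 3)*(a^3 + a^2 - 2*a) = (a - 2)*(a + 1)*(a + 2)*(a + 3)*(a^2 - a) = (a - 2)*(a - 1)*(a + 1)*(a + 2)*(a + 3)*(a)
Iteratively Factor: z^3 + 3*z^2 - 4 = (z - 1)*(z^2 + 4*z + 4) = (z - 1)*(z + 2)*(z + 2)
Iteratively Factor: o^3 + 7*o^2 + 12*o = (o + 3)*(o^2 + 4*o) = (o + 3)*(o + 4)*(o)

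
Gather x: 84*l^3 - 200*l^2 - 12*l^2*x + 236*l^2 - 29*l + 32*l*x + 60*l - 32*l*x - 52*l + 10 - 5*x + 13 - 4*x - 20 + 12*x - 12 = 84*l^3 + 36*l^2 - 21*l + x*(3 - 12*l^2) - 9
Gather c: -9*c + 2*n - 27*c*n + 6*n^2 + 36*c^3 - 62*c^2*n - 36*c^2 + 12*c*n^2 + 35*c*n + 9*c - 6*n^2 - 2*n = 36*c^3 + c^2*(-62*n - 36) + c*(12*n^2 + 8*n)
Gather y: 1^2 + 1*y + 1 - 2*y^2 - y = 2 - 2*y^2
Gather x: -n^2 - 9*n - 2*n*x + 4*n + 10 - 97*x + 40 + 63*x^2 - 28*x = -n^2 - 5*n + 63*x^2 + x*(-2*n - 125) + 50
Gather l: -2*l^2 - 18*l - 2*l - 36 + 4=-2*l^2 - 20*l - 32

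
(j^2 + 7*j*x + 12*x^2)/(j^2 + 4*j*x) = (j + 3*x)/j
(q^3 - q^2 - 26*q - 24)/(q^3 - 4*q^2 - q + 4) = (q^2 - 2*q - 24)/(q^2 - 5*q + 4)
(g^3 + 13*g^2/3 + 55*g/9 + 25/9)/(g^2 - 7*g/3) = (9*g^3 + 39*g^2 + 55*g + 25)/(3*g*(3*g - 7))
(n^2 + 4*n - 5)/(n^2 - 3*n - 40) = (n - 1)/(n - 8)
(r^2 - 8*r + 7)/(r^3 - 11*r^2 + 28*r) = (r - 1)/(r*(r - 4))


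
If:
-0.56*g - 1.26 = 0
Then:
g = -2.25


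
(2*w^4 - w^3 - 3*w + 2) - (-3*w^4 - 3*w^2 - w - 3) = 5*w^4 - w^3 + 3*w^2 - 2*w + 5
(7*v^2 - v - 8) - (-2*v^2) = 9*v^2 - v - 8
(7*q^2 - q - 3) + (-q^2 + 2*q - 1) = 6*q^2 + q - 4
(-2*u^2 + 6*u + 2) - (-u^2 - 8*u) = -u^2 + 14*u + 2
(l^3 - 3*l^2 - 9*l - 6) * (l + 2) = l^4 - l^3 - 15*l^2 - 24*l - 12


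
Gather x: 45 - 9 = 36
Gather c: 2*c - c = c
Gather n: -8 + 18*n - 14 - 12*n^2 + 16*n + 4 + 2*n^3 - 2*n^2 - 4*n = 2*n^3 - 14*n^2 + 30*n - 18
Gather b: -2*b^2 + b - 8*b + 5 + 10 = -2*b^2 - 7*b + 15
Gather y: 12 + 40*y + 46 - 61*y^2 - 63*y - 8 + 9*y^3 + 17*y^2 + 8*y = 9*y^3 - 44*y^2 - 15*y + 50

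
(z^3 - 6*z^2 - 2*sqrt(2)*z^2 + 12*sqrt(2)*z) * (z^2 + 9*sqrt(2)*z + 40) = z^5 - 6*z^4 + 7*sqrt(2)*z^4 - 42*sqrt(2)*z^3 + 4*z^3 - 80*sqrt(2)*z^2 - 24*z^2 + 480*sqrt(2)*z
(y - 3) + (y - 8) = 2*y - 11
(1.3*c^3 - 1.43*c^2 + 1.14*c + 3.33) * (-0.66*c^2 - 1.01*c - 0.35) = -0.858*c^5 - 0.3692*c^4 + 0.2369*c^3 - 2.8487*c^2 - 3.7623*c - 1.1655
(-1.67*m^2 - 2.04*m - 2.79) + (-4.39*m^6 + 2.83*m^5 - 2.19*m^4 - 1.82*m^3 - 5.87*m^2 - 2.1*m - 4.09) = -4.39*m^6 + 2.83*m^5 - 2.19*m^4 - 1.82*m^3 - 7.54*m^2 - 4.14*m - 6.88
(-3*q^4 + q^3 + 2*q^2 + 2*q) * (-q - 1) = 3*q^5 + 2*q^4 - 3*q^3 - 4*q^2 - 2*q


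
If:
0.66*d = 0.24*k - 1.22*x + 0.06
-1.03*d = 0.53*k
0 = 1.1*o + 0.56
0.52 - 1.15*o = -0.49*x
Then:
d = 2.50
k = -4.85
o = -0.51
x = -2.26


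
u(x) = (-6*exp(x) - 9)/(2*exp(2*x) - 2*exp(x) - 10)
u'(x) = (-6*exp(x) - 9)*(-4*exp(2*x) + 2*exp(x))/(2*exp(2*x) - 2*exp(x) - 10)^2 - 6*exp(x)/(2*exp(2*x) - 2*exp(x) - 10) = 3*((2*exp(x) - 1)*(2*exp(x) + 3) - 2*exp(2*x) + 2*exp(x) + 10)*exp(x)/(2*(-exp(2*x) + exp(x) + 5)^2)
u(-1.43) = 1.01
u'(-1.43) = 0.11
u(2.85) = -0.20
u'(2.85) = 0.24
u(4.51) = -0.03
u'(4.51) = 0.03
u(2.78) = -0.22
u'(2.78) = 0.26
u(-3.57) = 0.91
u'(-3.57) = 0.01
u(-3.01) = 0.92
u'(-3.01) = 0.02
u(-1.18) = 1.04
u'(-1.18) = 0.15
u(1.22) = -4.75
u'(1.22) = 26.82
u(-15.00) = 0.90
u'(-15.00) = 0.00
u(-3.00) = 0.92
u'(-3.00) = 0.02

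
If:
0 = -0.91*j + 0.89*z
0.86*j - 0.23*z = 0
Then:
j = 0.00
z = 0.00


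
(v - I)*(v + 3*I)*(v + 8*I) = v^3 + 10*I*v^2 - 13*v + 24*I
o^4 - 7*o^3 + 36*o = o*(o - 6)*(o - 3)*(o + 2)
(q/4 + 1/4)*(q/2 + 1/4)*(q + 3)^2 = q^4/8 + 15*q^3/16 + 37*q^2/16 + 33*q/16 + 9/16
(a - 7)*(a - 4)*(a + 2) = a^3 - 9*a^2 + 6*a + 56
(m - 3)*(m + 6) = m^2 + 3*m - 18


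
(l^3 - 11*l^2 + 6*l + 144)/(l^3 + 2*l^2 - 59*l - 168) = (l - 6)/(l + 7)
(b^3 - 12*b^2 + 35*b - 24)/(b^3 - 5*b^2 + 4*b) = (b^2 - 11*b + 24)/(b*(b - 4))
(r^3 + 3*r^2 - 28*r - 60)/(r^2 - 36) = (r^2 - 3*r - 10)/(r - 6)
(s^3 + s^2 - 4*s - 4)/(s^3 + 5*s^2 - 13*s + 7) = (s^3 + s^2 - 4*s - 4)/(s^3 + 5*s^2 - 13*s + 7)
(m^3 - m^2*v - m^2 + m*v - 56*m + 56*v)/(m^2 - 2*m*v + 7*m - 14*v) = (-m^2 + m*v + 8*m - 8*v)/(-m + 2*v)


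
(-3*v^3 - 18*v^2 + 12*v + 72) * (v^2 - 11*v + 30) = -3*v^5 + 15*v^4 + 120*v^3 - 600*v^2 - 432*v + 2160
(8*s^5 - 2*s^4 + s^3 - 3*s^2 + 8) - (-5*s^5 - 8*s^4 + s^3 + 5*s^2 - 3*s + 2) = 13*s^5 + 6*s^4 - 8*s^2 + 3*s + 6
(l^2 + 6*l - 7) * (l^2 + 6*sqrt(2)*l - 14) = l^4 + 6*l^3 + 6*sqrt(2)*l^3 - 21*l^2 + 36*sqrt(2)*l^2 - 84*l - 42*sqrt(2)*l + 98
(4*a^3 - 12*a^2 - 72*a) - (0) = 4*a^3 - 12*a^2 - 72*a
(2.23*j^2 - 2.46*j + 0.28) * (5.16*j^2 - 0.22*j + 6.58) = 11.5068*j^4 - 13.1842*j^3 + 16.6594*j^2 - 16.2484*j + 1.8424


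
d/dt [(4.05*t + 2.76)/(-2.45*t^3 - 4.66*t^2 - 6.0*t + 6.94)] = (19.845*t^3 + 39.159*t^2 + 25.7232*t + 44.667)/(6.0025*t^6 + 22.834*t^5 + 51.1156*t^4 + 21.914*t^3 - 28.6808*t^2 - 83.28*t + 48.1636)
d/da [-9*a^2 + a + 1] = 1 - 18*a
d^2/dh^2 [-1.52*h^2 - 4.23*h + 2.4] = -3.04000000000000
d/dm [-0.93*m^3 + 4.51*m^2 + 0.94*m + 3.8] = -2.79*m^2 + 9.02*m + 0.94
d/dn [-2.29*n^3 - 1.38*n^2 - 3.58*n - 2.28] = -6.87*n^2 - 2.76*n - 3.58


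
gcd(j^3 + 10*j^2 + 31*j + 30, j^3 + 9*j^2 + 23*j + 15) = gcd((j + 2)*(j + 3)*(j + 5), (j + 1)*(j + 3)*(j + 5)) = j^2 + 8*j + 15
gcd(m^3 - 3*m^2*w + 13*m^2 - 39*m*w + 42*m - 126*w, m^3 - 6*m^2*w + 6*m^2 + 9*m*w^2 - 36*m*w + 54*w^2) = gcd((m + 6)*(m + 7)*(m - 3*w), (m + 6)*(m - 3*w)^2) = -m^2 + 3*m*w - 6*m + 18*w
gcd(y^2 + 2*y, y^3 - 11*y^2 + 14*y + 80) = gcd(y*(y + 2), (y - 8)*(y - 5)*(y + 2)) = y + 2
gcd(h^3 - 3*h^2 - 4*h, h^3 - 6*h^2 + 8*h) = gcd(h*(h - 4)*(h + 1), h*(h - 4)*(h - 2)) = h^2 - 4*h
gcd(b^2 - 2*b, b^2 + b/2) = b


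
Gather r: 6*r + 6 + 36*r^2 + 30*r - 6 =36*r^2 + 36*r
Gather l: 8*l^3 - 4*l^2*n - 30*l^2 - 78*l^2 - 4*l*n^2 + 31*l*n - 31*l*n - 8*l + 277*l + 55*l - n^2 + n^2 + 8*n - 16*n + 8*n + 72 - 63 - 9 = 8*l^3 + l^2*(-4*n - 108) + l*(324 - 4*n^2)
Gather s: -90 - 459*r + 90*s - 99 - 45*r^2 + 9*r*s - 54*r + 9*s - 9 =-45*r^2 - 513*r + s*(9*r + 99) - 198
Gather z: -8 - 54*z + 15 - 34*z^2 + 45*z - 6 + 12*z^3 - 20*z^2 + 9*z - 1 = 12*z^3 - 54*z^2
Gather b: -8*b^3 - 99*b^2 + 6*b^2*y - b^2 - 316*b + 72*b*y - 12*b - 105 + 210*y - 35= -8*b^3 + b^2*(6*y - 100) + b*(72*y - 328) + 210*y - 140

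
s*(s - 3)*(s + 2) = s^3 - s^2 - 6*s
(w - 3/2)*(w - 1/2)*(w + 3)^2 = w^4 + 4*w^3 - 9*w^2/4 - 27*w/2 + 27/4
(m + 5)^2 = m^2 + 10*m + 25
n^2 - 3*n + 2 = (n - 2)*(n - 1)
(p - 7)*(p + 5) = p^2 - 2*p - 35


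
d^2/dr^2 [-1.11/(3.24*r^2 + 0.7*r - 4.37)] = (23.304672*r^2 + 5.03496*r - 1.11*(6.48*r + 0.7)*(12.96*r + 1.4) - 31.432536)/(3.24*r^2 + 0.7*r - 4.37)^3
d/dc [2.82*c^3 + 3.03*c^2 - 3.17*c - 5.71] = 8.46*c^2 + 6.06*c - 3.17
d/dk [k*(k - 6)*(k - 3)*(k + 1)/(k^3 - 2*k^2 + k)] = (k^3 - 3*k^2 + 7*k - 45)/(k^3 - 3*k^2 + 3*k - 1)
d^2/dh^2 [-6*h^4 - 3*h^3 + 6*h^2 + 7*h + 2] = -72*h^2 - 18*h + 12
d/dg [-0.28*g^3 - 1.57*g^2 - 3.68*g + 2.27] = -0.84*g^2 - 3.14*g - 3.68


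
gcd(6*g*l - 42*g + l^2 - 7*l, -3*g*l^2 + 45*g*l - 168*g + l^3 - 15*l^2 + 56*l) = l - 7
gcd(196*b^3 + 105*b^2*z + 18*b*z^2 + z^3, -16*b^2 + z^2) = 4*b + z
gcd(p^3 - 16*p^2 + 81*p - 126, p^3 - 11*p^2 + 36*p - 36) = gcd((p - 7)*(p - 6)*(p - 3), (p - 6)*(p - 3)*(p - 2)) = p^2 - 9*p + 18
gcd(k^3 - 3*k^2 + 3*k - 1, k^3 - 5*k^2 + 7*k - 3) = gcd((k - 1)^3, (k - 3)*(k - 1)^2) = k^2 - 2*k + 1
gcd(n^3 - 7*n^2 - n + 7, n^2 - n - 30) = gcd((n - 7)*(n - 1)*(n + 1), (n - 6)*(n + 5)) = 1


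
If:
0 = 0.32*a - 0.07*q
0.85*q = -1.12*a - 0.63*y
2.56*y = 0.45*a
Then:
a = 0.00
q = 0.00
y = 0.00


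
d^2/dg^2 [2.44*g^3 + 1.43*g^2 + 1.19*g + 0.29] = 14.64*g + 2.86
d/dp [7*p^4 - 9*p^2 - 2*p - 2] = 28*p^3 - 18*p - 2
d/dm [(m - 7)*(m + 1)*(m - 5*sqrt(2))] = 3*m^2 - 10*sqrt(2)*m - 12*m - 7 + 30*sqrt(2)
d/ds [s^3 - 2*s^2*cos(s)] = s*(2*s*sin(s) + 3*s - 4*cos(s))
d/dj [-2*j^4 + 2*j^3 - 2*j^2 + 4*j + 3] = -8*j^3 + 6*j^2 - 4*j + 4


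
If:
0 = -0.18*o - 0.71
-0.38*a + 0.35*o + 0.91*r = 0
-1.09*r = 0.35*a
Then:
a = -2.05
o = -3.94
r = 0.66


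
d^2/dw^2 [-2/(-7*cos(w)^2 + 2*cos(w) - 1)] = (392*sin(w)^4 - 148*sin(w)^2 + 109*cos(w) - 21*cos(3*w) - 232)/(7*sin(w)^2 + 2*cos(w) - 8)^3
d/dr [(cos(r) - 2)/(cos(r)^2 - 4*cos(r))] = (sin(r) + 8*sin(r)/cos(r)^2 - 4*tan(r))/(cos(r) - 4)^2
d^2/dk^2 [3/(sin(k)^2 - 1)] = (12*cos(k)^2 - 18)/cos(k)^4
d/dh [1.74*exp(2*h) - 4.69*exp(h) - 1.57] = (3.48*exp(h) - 4.69)*exp(h)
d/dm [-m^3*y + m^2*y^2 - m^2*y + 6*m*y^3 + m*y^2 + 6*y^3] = y*(-3*m^2 + 2*m*y - 2*m + 6*y^2 + y)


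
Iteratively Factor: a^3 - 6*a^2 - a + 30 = (a - 5)*(a^2 - a - 6) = (a - 5)*(a + 2)*(a - 3)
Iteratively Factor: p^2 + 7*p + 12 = (p + 3)*(p + 4)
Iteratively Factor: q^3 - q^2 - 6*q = (q - 3)*(q^2 + 2*q) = q*(q - 3)*(q + 2)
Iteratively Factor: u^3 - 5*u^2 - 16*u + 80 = (u + 4)*(u^2 - 9*u + 20) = (u - 4)*(u + 4)*(u - 5)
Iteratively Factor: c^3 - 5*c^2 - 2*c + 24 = (c - 4)*(c^2 - c - 6) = (c - 4)*(c - 3)*(c + 2)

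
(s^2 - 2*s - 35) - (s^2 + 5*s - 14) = -7*s - 21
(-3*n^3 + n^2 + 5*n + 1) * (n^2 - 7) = -3*n^5 + n^4 + 26*n^3 - 6*n^2 - 35*n - 7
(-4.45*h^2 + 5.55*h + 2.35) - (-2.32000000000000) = -4.45*h^2 + 5.55*h + 4.67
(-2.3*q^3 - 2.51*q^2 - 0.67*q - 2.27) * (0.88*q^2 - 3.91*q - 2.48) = -2.024*q^5 + 6.7842*q^4 + 14.9285*q^3 + 6.8469*q^2 + 10.5373*q + 5.6296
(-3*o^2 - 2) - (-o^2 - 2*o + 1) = -2*o^2 + 2*o - 3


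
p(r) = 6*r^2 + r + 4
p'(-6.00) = -71.00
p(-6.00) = 214.00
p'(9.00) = 109.00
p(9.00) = 499.00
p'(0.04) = 1.48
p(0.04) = 4.05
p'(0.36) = 5.32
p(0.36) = 5.14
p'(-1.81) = -20.72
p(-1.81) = 21.85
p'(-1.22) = -13.64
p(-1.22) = 11.71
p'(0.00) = 1.00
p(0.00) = 4.00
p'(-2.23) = -25.76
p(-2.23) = 31.61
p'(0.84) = 11.08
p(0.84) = 9.07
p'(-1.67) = -19.04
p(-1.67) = 19.06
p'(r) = 12*r + 1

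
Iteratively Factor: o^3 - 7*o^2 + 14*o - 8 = (o - 1)*(o^2 - 6*o + 8) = (o - 2)*(o - 1)*(o - 4)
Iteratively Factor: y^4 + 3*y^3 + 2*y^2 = (y)*(y^3 + 3*y^2 + 2*y) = y*(y + 1)*(y^2 + 2*y) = y^2*(y + 1)*(y + 2)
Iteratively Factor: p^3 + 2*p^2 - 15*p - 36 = (p - 4)*(p^2 + 6*p + 9) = (p - 4)*(p + 3)*(p + 3)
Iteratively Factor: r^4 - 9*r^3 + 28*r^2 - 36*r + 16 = (r - 1)*(r^3 - 8*r^2 + 20*r - 16) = (r - 2)*(r - 1)*(r^2 - 6*r + 8) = (r - 4)*(r - 2)*(r - 1)*(r - 2)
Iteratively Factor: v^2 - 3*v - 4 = (v - 4)*(v + 1)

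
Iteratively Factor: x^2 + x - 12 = (x - 3)*(x + 4)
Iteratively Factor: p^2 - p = (p - 1)*(p)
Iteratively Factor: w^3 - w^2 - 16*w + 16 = (w - 1)*(w^2 - 16) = (w - 4)*(w - 1)*(w + 4)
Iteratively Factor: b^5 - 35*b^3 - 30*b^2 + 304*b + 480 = (b - 4)*(b^4 + 4*b^3 - 19*b^2 - 106*b - 120) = (b - 4)*(b + 3)*(b^3 + b^2 - 22*b - 40) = (b - 4)*(b + 3)*(b + 4)*(b^2 - 3*b - 10) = (b - 4)*(b + 2)*(b + 3)*(b + 4)*(b - 5)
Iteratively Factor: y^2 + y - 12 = (y - 3)*(y + 4)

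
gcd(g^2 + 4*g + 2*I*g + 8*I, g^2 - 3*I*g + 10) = g + 2*I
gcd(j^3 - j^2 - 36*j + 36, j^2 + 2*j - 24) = j + 6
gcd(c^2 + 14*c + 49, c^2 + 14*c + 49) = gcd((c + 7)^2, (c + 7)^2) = c^2 + 14*c + 49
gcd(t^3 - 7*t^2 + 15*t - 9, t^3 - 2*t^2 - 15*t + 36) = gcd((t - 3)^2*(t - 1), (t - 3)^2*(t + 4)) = t^2 - 6*t + 9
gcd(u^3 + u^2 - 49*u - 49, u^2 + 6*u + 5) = u + 1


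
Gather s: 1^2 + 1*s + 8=s + 9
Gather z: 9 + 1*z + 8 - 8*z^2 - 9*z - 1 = -8*z^2 - 8*z + 16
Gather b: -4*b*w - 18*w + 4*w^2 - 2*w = -4*b*w + 4*w^2 - 20*w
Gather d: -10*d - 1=-10*d - 1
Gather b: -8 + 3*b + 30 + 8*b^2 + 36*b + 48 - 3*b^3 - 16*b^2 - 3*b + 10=-3*b^3 - 8*b^2 + 36*b + 80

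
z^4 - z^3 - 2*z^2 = z^2*(z - 2)*(z + 1)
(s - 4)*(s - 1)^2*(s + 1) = s^4 - 5*s^3 + 3*s^2 + 5*s - 4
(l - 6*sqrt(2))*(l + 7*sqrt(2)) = l^2 + sqrt(2)*l - 84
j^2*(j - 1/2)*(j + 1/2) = j^4 - j^2/4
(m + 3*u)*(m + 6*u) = m^2 + 9*m*u + 18*u^2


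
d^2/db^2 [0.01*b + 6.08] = 0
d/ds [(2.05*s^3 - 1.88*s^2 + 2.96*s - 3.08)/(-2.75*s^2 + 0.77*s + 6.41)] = (-5.6375*s^4 + 3.157*s^3 + 46.1139*s^2 - 41.0416*s + 21.3452)/(7.5625*s^4 - 4.235*s^3 - 34.6621*s^2 + 9.8714*s + 41.0881)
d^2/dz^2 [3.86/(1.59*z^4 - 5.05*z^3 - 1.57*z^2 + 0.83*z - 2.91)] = ((-73.6488*z^2 + 116.958*z + 12.1204)*(-1.59*z^4 + 5.05*z^3 + 1.57*z^2 - 0.83*z + 2.91) - 3.86*(6.36*z^3 - 15.15*z^2 - 3.14*z + 0.83)*(12.72*z^3 - 30.3*z^2 - 6.28*z + 1.66))/(-1.59*z^4 + 5.05*z^3 + 1.57*z^2 - 0.83*z + 2.91)^3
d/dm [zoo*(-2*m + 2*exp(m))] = zoo*(1 - exp(m))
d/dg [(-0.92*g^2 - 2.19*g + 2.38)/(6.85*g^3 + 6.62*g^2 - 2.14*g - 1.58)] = (6.302*g^4 + 30.003*g^3 - 32.4424*g^2 - 28.604*g + 8.5534)/(46.9225*g^6 + 90.694*g^5 + 14.5064*g^4 - 49.9796*g^3 - 16.3396*g^2 + 6.7624*g + 2.4964)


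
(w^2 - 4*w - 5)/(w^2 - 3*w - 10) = (w + 1)/(w + 2)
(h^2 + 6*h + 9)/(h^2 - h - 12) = (h + 3)/(h - 4)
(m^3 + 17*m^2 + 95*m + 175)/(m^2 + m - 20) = (m^2 + 12*m + 35)/(m - 4)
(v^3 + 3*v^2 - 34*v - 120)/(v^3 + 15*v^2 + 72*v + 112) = (v^2 - v - 30)/(v^2 + 11*v + 28)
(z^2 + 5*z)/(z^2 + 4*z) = (z + 5)/(z + 4)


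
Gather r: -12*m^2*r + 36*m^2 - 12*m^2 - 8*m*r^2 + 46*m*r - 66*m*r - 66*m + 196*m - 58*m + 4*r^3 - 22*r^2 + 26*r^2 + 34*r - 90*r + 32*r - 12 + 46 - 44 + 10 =24*m^2 + 72*m + 4*r^3 + r^2*(4 - 8*m) + r*(-12*m^2 - 20*m - 24)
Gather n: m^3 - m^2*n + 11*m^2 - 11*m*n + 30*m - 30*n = m^3 + 11*m^2 + 30*m + n*(-m^2 - 11*m - 30)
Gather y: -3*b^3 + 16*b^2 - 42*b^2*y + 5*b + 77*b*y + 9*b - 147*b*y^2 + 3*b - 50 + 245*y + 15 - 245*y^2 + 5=-3*b^3 + 16*b^2 + 17*b + y^2*(-147*b - 245) + y*(-42*b^2 + 77*b + 245) - 30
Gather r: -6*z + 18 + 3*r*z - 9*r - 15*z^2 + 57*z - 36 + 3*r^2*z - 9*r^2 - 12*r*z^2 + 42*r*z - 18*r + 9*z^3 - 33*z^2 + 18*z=r^2*(3*z - 9) + r*(-12*z^2 + 45*z - 27) + 9*z^3 - 48*z^2 + 69*z - 18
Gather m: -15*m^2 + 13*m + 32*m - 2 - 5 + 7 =-15*m^2 + 45*m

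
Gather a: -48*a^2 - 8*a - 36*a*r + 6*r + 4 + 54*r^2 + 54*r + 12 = -48*a^2 + a*(-36*r - 8) + 54*r^2 + 60*r + 16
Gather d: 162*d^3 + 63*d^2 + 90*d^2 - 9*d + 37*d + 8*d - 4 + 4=162*d^3 + 153*d^2 + 36*d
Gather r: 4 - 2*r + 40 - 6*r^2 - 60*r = -6*r^2 - 62*r + 44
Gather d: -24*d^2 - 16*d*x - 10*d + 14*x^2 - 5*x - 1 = -24*d^2 + d*(-16*x - 10) + 14*x^2 - 5*x - 1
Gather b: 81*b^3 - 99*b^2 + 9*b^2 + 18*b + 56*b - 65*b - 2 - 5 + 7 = 81*b^3 - 90*b^2 + 9*b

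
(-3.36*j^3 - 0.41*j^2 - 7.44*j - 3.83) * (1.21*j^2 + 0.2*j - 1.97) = -4.0656*j^5 - 1.1681*j^4 - 2.4652*j^3 - 5.3146*j^2 + 13.8908*j + 7.5451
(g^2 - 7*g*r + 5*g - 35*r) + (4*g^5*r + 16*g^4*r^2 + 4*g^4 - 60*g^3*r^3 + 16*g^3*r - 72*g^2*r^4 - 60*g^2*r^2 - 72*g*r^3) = 4*g^5*r + 16*g^4*r^2 + 4*g^4 - 60*g^3*r^3 + 16*g^3*r - 72*g^2*r^4 - 60*g^2*r^2 + g^2 - 72*g*r^3 - 7*g*r + 5*g - 35*r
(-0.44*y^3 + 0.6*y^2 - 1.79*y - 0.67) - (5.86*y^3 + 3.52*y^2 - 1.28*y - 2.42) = -6.3*y^3 - 2.92*y^2 - 0.51*y + 1.75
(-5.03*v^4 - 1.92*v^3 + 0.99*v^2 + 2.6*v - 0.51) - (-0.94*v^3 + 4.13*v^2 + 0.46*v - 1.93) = -5.03*v^4 - 0.98*v^3 - 3.14*v^2 + 2.14*v + 1.42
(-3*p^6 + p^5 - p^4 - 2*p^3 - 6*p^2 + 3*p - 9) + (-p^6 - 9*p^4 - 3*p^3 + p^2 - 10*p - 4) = -4*p^6 + p^5 - 10*p^4 - 5*p^3 - 5*p^2 - 7*p - 13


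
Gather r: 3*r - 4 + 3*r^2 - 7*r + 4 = 3*r^2 - 4*r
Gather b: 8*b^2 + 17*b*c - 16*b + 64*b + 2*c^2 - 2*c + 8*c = 8*b^2 + b*(17*c + 48) + 2*c^2 + 6*c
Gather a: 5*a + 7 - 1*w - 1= 5*a - w + 6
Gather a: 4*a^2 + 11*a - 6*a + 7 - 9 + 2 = 4*a^2 + 5*a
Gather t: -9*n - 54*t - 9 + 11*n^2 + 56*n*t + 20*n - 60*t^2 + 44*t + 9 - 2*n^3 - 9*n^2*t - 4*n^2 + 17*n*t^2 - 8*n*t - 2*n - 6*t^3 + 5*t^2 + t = -2*n^3 + 7*n^2 + 9*n - 6*t^3 + t^2*(17*n - 55) + t*(-9*n^2 + 48*n - 9)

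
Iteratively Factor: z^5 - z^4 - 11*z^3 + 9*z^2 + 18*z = (z + 1)*(z^4 - 2*z^3 - 9*z^2 + 18*z) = z*(z + 1)*(z^3 - 2*z^2 - 9*z + 18) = z*(z - 3)*(z + 1)*(z^2 + z - 6) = z*(z - 3)*(z - 2)*(z + 1)*(z + 3)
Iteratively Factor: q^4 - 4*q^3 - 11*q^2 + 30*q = (q)*(q^3 - 4*q^2 - 11*q + 30) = q*(q + 3)*(q^2 - 7*q + 10) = q*(q - 5)*(q + 3)*(q - 2)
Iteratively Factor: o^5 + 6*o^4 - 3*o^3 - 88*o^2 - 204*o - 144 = (o + 2)*(o^4 + 4*o^3 - 11*o^2 - 66*o - 72) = (o + 2)*(o + 3)*(o^3 + o^2 - 14*o - 24) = (o - 4)*(o + 2)*(o + 3)*(o^2 + 5*o + 6) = (o - 4)*(o + 2)*(o + 3)^2*(o + 2)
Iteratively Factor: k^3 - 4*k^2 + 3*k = (k)*(k^2 - 4*k + 3) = k*(k - 1)*(k - 3)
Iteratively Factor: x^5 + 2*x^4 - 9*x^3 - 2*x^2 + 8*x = (x - 1)*(x^4 + 3*x^3 - 6*x^2 - 8*x) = (x - 1)*(x + 4)*(x^3 - x^2 - 2*x) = (x - 1)*(x + 1)*(x + 4)*(x^2 - 2*x) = x*(x - 1)*(x + 1)*(x + 4)*(x - 2)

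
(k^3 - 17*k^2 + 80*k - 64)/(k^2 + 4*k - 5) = (k^2 - 16*k + 64)/(k + 5)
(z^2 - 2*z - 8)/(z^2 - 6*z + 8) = (z + 2)/(z - 2)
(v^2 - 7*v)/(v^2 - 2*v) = (v - 7)/(v - 2)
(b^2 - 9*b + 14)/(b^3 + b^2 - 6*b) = (b - 7)/(b*(b + 3))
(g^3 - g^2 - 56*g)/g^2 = g - 1 - 56/g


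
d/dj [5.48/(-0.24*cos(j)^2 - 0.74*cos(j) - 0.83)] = -(2.6304*cos(j) + 4.0552)*sin(j)/(0.24*cos(j)^2 + 0.74*cos(j) + 0.83)^2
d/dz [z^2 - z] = 2*z - 1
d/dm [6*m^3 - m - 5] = 18*m^2 - 1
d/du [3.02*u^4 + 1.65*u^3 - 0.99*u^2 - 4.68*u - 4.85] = 12.08*u^3 + 4.95*u^2 - 1.98*u - 4.68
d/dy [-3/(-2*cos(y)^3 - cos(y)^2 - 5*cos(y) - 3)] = 12*(6*cos(y)^2 + 2*cos(y) + 5)*sin(y)/(13*cos(y) + cos(2*y) + cos(3*y) + 7)^2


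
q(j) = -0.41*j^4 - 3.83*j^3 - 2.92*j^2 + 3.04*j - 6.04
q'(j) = -1.64*j^3 - 11.49*j^2 - 5.84*j + 3.04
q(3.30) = -214.07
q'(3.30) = -200.29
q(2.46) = -88.26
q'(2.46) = -105.27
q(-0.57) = -8.06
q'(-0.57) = 2.94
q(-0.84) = -8.59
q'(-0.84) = 0.81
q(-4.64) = 109.55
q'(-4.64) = -53.41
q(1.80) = -36.67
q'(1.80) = -54.26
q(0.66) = -6.48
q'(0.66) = -6.29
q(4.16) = -442.44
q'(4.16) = -338.16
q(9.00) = -5697.28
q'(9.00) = -2175.77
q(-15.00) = -8538.64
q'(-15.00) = 3040.39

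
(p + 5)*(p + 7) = p^2 + 12*p + 35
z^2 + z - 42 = (z - 6)*(z + 7)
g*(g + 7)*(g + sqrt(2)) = g^3 + sqrt(2)*g^2 + 7*g^2 + 7*sqrt(2)*g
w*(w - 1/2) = w^2 - w/2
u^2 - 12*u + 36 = (u - 6)^2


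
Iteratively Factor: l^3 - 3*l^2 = (l)*(l^2 - 3*l) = l^2*(l - 3)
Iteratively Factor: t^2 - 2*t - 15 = (t - 5)*(t + 3)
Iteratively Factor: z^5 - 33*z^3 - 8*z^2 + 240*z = (z - 5)*(z^4 + 5*z^3 - 8*z^2 - 48*z) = (z - 5)*(z - 3)*(z^3 + 8*z^2 + 16*z) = (z - 5)*(z - 3)*(z + 4)*(z^2 + 4*z) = (z - 5)*(z - 3)*(z + 4)^2*(z)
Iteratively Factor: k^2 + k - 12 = (k - 3)*(k + 4)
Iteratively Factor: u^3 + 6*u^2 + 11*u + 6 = (u + 3)*(u^2 + 3*u + 2) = (u + 2)*(u + 3)*(u + 1)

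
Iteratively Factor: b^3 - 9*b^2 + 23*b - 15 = (b - 3)*(b^2 - 6*b + 5) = (b - 5)*(b - 3)*(b - 1)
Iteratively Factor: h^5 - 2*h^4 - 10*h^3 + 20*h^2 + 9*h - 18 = (h + 3)*(h^4 - 5*h^3 + 5*h^2 + 5*h - 6) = (h - 1)*(h + 3)*(h^3 - 4*h^2 + h + 6) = (h - 2)*(h - 1)*(h + 3)*(h^2 - 2*h - 3) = (h - 2)*(h - 1)*(h + 1)*(h + 3)*(h - 3)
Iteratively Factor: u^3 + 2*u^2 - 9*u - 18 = (u + 2)*(u^2 - 9) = (u + 2)*(u + 3)*(u - 3)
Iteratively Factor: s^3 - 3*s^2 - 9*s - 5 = (s + 1)*(s^2 - 4*s - 5) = (s + 1)^2*(s - 5)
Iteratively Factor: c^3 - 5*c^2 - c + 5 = (c - 5)*(c^2 - 1) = (c - 5)*(c + 1)*(c - 1)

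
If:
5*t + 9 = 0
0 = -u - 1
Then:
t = -9/5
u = -1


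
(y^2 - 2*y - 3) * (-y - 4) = -y^3 - 2*y^2 + 11*y + 12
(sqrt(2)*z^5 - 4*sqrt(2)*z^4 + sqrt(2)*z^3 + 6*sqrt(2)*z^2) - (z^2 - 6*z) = sqrt(2)*z^5 - 4*sqrt(2)*z^4 + sqrt(2)*z^3 - z^2 + 6*sqrt(2)*z^2 + 6*z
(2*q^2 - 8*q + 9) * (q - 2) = 2*q^3 - 12*q^2 + 25*q - 18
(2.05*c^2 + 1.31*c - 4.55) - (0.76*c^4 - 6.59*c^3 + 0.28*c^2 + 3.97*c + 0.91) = -0.76*c^4 + 6.59*c^3 + 1.77*c^2 - 2.66*c - 5.46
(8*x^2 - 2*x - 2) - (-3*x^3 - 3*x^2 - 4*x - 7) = 3*x^3 + 11*x^2 + 2*x + 5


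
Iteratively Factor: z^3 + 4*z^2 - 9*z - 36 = (z + 4)*(z^2 - 9) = (z - 3)*(z + 4)*(z + 3)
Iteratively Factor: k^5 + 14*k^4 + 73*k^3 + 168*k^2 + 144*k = (k + 4)*(k^4 + 10*k^3 + 33*k^2 + 36*k) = (k + 3)*(k + 4)*(k^3 + 7*k^2 + 12*k) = k*(k + 3)*(k + 4)*(k^2 + 7*k + 12) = k*(k + 3)*(k + 4)^2*(k + 3)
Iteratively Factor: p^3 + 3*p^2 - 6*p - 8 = (p + 4)*(p^2 - p - 2) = (p + 1)*(p + 4)*(p - 2)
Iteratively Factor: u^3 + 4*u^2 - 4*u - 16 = (u - 2)*(u^2 + 6*u + 8) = (u - 2)*(u + 4)*(u + 2)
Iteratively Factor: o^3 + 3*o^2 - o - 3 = (o - 1)*(o^2 + 4*o + 3) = (o - 1)*(o + 3)*(o + 1)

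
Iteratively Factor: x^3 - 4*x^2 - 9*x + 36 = (x - 4)*(x^2 - 9) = (x - 4)*(x - 3)*(x + 3)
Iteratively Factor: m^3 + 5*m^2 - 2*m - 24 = (m + 3)*(m^2 + 2*m - 8) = (m - 2)*(m + 3)*(m + 4)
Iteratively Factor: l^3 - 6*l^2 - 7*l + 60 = (l - 4)*(l^2 - 2*l - 15) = (l - 5)*(l - 4)*(l + 3)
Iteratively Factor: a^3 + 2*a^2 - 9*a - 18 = (a - 3)*(a^2 + 5*a + 6) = (a - 3)*(a + 2)*(a + 3)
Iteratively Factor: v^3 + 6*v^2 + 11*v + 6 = (v + 2)*(v^2 + 4*v + 3) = (v + 1)*(v + 2)*(v + 3)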